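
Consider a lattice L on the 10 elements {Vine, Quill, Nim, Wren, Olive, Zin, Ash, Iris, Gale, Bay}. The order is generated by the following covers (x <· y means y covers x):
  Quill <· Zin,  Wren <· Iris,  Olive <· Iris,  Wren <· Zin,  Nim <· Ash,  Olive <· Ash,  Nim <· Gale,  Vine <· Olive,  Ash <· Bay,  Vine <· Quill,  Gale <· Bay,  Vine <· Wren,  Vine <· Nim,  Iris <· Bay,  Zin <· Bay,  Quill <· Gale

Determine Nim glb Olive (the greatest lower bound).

Vine

Common lower bounds of {Nim, Olive}: Vine.
The greatest among these is Vine.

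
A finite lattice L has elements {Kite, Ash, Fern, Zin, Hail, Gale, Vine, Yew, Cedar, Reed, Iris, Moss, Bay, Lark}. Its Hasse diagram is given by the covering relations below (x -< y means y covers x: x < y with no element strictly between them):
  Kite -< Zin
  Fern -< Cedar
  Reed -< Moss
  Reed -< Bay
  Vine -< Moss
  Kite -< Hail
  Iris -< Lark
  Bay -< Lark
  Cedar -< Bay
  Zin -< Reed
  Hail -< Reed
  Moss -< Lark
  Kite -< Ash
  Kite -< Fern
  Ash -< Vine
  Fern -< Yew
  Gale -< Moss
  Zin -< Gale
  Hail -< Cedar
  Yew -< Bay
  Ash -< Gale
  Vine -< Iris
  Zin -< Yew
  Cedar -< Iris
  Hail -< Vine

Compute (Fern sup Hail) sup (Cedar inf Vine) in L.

Cedar

Fern ∨ Hail = Cedar
Cedar ∧ Vine = Hail
Cedar ∨ Hail = Cedar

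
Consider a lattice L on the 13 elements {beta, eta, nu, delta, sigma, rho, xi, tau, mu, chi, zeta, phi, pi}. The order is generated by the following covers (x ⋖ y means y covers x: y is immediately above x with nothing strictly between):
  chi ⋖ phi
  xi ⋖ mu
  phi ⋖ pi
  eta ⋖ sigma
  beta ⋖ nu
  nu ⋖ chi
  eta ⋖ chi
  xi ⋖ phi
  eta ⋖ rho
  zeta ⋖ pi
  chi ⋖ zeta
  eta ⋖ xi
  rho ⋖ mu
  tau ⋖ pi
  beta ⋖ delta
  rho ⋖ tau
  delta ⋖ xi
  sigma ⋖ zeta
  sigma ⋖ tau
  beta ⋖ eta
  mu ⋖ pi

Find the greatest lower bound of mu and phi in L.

Common lower bounds of {mu, phi}: beta, delta, eta, xi.
The greatest among these is xi.

xi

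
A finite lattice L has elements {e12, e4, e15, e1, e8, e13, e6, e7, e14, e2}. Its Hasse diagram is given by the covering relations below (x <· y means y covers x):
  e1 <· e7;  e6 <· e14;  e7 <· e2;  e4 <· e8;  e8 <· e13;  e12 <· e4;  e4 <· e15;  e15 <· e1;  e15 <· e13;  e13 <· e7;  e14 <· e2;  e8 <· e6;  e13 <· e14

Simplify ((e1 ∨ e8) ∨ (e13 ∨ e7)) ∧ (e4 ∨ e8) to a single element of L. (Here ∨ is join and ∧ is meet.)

e8

e1 ∨ e8 = e7
e13 ∨ e7 = e7
e7 ∨ e7 = e7
e4 ∨ e8 = e8
e7 ∧ e8 = e8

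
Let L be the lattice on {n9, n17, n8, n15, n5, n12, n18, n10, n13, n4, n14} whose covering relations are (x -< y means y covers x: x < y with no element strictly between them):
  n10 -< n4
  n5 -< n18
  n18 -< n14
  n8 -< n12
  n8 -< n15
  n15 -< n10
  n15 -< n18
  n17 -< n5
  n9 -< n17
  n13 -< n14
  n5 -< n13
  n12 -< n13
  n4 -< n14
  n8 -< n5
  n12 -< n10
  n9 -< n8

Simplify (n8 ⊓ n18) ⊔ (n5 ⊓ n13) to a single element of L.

n8 ∧ n18 = n8
n5 ∧ n13 = n5
n8 ∨ n5 = n5

n5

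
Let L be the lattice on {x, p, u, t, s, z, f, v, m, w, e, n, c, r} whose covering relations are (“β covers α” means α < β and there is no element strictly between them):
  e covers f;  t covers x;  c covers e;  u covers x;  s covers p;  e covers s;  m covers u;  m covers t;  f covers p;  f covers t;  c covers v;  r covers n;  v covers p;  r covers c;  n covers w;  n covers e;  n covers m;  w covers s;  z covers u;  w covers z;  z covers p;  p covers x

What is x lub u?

u

Common upper bounds of {x, u}: m, n, r, u, w, z.
The least among these is u.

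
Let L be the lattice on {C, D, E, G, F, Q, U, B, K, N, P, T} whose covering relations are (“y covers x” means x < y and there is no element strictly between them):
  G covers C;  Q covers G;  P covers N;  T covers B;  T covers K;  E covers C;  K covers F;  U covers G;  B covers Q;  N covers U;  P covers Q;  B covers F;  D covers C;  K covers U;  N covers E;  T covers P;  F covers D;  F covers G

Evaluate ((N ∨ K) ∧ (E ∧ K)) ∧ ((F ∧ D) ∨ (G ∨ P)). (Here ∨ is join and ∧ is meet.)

C

N ∨ K = T
E ∧ K = C
T ∧ C = C
F ∧ D = D
G ∨ P = P
D ∨ P = T
C ∧ T = C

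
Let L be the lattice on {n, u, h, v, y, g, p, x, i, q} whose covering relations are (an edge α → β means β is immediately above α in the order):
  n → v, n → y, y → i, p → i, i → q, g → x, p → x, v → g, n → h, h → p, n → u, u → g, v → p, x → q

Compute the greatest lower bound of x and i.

Common lower bounds of {x, i}: h, n, p, v.
The greatest among these is p.

p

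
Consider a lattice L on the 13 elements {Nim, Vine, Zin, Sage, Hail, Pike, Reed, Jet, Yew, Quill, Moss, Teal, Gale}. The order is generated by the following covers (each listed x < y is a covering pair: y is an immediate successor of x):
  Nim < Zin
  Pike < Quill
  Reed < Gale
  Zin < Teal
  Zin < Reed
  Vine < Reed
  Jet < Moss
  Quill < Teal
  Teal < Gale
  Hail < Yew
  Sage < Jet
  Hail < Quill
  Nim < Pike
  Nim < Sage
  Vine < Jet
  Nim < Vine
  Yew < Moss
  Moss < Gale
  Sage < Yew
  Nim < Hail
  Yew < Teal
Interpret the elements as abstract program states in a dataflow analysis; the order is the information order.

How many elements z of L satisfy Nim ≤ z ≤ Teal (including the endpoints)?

8

The interval [Nim, Teal] = {Hail, Nim, Pike, Quill, Sage, Teal, Yew, Zin}, which has 8 elements.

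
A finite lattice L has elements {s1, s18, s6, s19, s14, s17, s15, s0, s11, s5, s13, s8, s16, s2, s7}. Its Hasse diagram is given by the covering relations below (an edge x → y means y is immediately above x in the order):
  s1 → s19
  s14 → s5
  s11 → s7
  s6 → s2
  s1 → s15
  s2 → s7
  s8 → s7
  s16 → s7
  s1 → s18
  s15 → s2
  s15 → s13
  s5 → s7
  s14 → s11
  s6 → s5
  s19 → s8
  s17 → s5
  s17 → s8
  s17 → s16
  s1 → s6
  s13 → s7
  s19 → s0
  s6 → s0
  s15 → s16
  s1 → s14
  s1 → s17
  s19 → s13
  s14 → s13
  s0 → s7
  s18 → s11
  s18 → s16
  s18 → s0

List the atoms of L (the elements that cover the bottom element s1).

The atoms are exactly the elements that cover s1: s14, s15, s17, s18, s19, s6.

s14, s15, s17, s18, s19, s6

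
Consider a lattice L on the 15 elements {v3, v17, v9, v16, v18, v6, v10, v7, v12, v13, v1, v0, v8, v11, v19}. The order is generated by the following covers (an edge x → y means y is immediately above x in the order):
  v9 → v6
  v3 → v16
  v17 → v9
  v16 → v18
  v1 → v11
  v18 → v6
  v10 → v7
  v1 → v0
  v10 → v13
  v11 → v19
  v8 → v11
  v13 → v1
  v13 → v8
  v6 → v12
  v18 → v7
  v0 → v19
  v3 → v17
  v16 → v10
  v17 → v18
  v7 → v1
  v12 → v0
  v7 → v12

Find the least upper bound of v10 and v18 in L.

v7

Common upper bounds of {v10, v18}: v0, v1, v11, v12, v19, v7.
The least among these is v7.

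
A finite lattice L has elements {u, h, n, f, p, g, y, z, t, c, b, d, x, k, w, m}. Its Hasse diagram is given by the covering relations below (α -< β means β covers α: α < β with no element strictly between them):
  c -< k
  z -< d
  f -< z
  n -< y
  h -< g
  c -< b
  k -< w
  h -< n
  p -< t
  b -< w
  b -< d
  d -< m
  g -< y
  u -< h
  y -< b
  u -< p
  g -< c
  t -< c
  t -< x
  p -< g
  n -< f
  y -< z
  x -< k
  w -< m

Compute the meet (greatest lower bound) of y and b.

y

Common lower bounds of {y, b}: g, h, n, p, u, y.
The greatest among these is y.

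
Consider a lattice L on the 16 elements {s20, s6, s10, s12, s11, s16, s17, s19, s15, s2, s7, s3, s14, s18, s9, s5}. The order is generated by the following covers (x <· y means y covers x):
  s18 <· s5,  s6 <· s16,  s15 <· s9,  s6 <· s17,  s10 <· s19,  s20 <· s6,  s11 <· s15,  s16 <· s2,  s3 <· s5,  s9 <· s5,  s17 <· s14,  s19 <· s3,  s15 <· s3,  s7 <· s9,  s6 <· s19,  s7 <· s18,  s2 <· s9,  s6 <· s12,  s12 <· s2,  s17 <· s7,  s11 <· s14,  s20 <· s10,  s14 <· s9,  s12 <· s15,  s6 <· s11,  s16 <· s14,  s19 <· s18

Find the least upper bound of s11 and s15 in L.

Common upper bounds of {s11, s15}: s15, s3, s5, s9.
The least among these is s15.

s15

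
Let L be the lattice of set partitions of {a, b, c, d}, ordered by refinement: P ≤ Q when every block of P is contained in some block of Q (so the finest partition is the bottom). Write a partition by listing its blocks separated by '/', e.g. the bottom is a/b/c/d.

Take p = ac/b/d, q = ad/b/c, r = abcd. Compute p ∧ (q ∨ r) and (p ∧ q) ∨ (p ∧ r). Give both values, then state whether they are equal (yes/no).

q ∨ r = abcd, so p ∧ (q ∨ r) = ac/b/d ∧ abcd = ac/b/d.
p ∧ q = a/b/c/d and p ∧ r = ac/b/d, so (p ∧ q) ∨ (p ∧ r) = a/b/c/d ∨ ac/b/d = ac/b/d.
Equal: yes.

ac/b/d; ac/b/d; yes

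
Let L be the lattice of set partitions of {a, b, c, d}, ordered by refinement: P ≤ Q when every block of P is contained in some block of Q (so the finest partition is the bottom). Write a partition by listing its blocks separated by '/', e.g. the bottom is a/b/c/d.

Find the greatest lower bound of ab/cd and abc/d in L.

The meet (common refinement) of ab/cd and abc/d intersects blocks pairwise, giving ab/c/d.

ab/c/d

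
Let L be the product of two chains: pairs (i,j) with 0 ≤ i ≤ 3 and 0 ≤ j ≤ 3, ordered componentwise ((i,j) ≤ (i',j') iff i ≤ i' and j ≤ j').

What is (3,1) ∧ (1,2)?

(1,1)

In a product of chains, the meet is componentwise min, giving (1,1).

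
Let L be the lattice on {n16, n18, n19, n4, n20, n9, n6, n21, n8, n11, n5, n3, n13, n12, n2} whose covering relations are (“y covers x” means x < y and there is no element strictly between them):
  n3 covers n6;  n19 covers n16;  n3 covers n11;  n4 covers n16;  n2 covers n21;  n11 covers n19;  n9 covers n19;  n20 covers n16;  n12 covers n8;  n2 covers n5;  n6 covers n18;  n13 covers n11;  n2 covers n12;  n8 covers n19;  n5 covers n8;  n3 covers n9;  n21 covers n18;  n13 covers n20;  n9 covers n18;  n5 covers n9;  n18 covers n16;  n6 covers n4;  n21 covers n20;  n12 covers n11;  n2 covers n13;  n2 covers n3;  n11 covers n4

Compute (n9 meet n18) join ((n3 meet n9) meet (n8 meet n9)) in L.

n9

n9 ∧ n18 = n18
n3 ∧ n9 = n9
n8 ∧ n9 = n19
n9 ∧ n19 = n19
n18 ∨ n19 = n9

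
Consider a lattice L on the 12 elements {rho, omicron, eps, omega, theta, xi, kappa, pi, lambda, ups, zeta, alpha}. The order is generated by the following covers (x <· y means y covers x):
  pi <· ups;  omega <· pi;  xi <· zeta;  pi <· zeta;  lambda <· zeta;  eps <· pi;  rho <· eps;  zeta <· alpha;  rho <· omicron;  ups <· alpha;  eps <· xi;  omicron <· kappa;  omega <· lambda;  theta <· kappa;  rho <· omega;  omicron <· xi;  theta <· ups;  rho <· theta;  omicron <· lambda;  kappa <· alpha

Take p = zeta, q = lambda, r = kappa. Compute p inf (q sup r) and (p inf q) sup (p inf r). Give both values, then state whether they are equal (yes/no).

q sup r = alpha, so p inf (q sup r) = zeta inf alpha = zeta.
p inf q = lambda and p inf r = omicron, so (p inf q) sup (p inf r) = lambda sup omicron = lambda.
Equal: no.

zeta; lambda; no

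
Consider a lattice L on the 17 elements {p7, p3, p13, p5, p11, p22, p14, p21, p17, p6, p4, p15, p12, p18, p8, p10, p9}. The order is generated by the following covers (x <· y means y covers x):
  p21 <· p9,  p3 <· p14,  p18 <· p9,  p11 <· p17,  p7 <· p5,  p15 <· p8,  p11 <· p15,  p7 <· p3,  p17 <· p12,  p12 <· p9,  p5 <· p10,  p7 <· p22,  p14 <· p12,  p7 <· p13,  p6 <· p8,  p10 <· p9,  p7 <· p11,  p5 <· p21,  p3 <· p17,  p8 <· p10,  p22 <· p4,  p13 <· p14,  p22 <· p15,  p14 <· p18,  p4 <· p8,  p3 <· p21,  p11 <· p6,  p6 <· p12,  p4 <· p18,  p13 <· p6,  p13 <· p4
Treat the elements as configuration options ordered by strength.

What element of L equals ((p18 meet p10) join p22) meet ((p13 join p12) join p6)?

p18 ∧ p10 = p4
p4 ∨ p22 = p4
p13 ∨ p12 = p12
p12 ∨ p6 = p12
p4 ∧ p12 = p13

p13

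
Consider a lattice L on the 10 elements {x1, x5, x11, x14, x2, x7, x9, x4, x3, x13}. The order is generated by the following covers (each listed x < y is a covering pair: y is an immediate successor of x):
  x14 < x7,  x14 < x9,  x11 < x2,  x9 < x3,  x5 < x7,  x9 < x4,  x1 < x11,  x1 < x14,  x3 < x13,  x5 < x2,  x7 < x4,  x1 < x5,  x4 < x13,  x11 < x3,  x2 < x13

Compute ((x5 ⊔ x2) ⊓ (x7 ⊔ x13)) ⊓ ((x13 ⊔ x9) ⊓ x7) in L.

x5

x5 ∨ x2 = x2
x7 ∨ x13 = x13
x2 ∧ x13 = x2
x13 ∨ x9 = x13
x13 ∧ x7 = x7
x2 ∧ x7 = x5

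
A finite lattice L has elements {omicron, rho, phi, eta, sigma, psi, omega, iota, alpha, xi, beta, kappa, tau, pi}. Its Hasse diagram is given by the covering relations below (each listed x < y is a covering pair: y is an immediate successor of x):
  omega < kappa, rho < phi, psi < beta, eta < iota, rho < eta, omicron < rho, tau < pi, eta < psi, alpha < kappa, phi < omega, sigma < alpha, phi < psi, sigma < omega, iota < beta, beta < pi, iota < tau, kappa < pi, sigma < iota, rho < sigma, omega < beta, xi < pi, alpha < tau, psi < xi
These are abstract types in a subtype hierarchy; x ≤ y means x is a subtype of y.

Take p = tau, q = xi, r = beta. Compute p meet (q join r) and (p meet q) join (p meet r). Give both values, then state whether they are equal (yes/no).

q join r = pi, so p meet (q join r) = tau meet pi = tau.
p meet q = eta and p meet r = iota, so (p meet q) join (p meet r) = eta join iota = iota.
Equal: no.

tau; iota; no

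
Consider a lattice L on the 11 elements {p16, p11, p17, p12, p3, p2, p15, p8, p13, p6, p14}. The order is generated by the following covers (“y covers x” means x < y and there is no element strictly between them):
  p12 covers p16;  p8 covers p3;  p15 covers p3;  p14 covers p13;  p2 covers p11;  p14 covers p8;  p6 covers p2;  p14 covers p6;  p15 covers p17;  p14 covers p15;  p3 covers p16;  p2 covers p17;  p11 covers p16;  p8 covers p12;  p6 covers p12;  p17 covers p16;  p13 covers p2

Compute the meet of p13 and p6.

Common lower bounds of {p13, p6}: p11, p16, p17, p2.
The greatest among these is p2.

p2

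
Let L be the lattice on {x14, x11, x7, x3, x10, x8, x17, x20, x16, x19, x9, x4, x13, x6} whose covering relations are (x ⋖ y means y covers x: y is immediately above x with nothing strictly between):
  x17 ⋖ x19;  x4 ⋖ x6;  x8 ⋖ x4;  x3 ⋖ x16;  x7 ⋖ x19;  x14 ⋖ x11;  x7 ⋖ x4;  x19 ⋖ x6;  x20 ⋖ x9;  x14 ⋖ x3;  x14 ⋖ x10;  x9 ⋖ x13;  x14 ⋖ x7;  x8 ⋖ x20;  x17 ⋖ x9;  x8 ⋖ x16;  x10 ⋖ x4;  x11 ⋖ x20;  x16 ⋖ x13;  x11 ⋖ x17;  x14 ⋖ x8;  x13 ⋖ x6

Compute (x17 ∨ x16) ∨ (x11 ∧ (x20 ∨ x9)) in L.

x17 ∨ x16 = x13
x20 ∨ x9 = x9
x11 ∧ x9 = x11
x13 ∨ x11 = x13

x13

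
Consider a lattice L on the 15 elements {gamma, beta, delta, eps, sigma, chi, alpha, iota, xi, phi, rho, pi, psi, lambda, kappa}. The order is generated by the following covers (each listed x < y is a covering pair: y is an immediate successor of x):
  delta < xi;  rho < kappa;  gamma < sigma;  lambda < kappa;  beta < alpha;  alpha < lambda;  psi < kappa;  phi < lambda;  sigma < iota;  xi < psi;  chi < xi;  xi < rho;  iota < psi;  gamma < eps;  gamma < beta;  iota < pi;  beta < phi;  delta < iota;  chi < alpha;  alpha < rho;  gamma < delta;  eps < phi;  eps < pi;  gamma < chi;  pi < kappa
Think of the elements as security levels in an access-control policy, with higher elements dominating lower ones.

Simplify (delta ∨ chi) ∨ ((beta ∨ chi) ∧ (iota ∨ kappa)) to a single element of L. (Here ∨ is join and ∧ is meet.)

rho

delta ∨ chi = xi
beta ∨ chi = alpha
iota ∨ kappa = kappa
alpha ∧ kappa = alpha
xi ∨ alpha = rho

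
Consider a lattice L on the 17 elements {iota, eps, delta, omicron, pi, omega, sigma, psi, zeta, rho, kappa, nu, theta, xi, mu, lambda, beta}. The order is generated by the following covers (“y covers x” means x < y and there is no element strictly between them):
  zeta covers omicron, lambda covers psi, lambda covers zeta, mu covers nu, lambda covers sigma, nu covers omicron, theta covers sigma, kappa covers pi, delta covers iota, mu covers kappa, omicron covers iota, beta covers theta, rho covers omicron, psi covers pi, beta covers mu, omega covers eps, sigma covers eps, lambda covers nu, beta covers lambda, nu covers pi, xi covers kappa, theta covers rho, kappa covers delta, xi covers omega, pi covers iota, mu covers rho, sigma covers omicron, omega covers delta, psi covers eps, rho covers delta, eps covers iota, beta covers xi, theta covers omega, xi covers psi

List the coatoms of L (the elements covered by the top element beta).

The coatoms are exactly the elements covered by beta: lambda, mu, theta, xi.

lambda, mu, theta, xi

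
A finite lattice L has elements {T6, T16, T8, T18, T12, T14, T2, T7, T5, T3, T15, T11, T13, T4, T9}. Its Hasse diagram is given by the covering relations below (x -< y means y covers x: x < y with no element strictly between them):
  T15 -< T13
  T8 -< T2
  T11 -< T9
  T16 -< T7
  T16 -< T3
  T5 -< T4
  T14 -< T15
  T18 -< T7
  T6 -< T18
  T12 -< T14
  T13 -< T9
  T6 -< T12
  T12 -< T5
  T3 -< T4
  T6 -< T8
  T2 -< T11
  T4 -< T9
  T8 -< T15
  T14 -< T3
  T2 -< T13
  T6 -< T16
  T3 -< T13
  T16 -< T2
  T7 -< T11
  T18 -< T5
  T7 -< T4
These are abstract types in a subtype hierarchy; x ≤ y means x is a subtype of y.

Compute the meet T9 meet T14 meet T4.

T14

Common lower bounds of {T9, T14, T4}: T12, T14, T6.
The greatest among these is T14.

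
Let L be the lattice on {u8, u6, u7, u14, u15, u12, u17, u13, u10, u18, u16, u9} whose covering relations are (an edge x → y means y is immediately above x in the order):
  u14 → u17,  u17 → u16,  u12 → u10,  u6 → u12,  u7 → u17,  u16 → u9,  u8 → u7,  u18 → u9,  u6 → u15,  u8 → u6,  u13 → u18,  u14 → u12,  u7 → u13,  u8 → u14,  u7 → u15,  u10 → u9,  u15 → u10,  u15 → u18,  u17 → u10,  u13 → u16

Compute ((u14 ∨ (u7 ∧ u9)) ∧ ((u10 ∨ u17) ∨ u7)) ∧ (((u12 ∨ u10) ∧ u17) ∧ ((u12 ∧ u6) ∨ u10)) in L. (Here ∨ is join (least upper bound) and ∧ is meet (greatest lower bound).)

u7 ∧ u9 = u7
u14 ∨ u7 = u17
u10 ∨ u17 = u10
u10 ∨ u7 = u10
u17 ∧ u10 = u17
u12 ∨ u10 = u10
u10 ∧ u17 = u17
u12 ∧ u6 = u6
u6 ∨ u10 = u10
u17 ∧ u10 = u17
u17 ∧ u17 = u17

u17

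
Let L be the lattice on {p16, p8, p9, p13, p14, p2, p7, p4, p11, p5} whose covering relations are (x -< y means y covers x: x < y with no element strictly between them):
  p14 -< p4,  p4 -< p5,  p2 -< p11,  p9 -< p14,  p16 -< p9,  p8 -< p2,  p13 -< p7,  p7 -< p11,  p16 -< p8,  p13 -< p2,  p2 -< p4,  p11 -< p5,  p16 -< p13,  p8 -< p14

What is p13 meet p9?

Common lower bounds of {p13, p9}: p16.
The greatest among these is p16.

p16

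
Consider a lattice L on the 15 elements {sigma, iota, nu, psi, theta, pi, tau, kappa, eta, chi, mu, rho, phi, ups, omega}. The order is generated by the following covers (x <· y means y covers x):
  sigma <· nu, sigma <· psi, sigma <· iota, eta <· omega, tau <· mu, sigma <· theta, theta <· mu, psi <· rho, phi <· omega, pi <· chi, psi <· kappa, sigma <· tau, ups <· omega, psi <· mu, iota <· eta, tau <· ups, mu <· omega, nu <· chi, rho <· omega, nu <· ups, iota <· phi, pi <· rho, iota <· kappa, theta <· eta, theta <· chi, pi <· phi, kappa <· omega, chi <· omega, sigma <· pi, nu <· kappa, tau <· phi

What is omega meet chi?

Common lower bounds of {omega, chi}: chi, nu, pi, sigma, theta.
The greatest among these is chi.

chi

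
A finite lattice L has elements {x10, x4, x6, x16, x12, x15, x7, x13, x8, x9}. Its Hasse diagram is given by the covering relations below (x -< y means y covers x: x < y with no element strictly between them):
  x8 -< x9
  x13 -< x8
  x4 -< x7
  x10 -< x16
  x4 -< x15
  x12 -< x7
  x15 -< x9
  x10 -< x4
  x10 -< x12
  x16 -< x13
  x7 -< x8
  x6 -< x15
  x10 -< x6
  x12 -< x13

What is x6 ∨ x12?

Common upper bounds of {x6, x12}: x9.
The least among these is x9.

x9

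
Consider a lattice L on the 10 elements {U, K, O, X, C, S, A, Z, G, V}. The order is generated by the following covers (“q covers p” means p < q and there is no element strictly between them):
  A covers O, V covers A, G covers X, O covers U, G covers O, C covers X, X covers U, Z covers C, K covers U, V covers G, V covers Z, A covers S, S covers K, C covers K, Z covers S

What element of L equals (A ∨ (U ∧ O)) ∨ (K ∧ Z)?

A

U ∧ O = U
A ∨ U = A
K ∧ Z = K
A ∨ K = A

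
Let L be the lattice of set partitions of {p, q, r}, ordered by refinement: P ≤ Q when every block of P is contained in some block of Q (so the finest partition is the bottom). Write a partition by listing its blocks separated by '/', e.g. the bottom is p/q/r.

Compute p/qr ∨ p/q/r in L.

p/qr ∨ p/q/r = p/qr

p/qr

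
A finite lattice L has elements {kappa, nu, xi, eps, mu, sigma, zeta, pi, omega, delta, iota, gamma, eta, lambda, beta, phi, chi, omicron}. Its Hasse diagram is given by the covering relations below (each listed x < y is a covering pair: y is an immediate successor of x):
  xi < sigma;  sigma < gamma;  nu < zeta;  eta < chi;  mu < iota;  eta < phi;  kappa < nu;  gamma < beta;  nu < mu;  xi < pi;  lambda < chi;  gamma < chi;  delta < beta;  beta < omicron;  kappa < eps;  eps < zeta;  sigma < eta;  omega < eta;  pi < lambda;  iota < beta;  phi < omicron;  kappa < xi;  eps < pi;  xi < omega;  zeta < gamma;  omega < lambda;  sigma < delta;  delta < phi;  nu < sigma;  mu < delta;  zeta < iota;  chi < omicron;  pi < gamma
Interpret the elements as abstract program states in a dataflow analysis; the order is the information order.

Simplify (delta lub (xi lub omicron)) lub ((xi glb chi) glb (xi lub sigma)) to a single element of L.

xi ∨ omicron = omicron
delta ∨ omicron = omicron
xi ∧ chi = xi
xi ∨ sigma = sigma
xi ∧ sigma = xi
omicron ∨ xi = omicron

omicron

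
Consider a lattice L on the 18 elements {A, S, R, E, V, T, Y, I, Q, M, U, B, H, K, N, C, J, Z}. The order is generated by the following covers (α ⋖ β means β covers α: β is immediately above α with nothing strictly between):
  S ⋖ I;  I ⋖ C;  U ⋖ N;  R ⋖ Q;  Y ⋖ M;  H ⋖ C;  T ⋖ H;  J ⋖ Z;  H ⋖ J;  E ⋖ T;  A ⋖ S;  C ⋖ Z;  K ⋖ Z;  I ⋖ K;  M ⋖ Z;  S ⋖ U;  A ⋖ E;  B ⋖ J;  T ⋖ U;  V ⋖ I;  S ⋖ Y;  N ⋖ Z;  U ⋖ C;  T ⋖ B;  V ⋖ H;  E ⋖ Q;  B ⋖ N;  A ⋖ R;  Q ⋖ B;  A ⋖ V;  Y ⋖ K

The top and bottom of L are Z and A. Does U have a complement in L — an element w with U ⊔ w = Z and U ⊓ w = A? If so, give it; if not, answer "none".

none

For every candidate w, either U ∨ w ≠ Z or U ∧ w ≠ A; no complement exists.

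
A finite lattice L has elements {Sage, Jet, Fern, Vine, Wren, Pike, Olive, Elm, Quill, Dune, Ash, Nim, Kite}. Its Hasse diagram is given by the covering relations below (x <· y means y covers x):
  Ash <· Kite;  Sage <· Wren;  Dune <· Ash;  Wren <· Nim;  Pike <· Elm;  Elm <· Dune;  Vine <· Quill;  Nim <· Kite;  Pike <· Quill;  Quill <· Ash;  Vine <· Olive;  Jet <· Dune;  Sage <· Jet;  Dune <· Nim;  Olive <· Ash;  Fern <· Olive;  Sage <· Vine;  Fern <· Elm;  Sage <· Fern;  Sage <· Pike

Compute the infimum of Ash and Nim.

Common lower bounds of {Ash, Nim}: Dune, Elm, Fern, Jet, Pike, Sage.
The greatest among these is Dune.

Dune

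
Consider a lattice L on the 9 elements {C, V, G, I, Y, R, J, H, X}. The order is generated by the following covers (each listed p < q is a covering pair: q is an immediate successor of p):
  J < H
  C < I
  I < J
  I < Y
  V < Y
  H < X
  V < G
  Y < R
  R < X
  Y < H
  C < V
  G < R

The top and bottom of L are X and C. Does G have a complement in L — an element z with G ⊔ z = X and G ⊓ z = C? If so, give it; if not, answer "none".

J

Need z with G ∨ z = X and G ∧ z = C.
Checking each element gives: J.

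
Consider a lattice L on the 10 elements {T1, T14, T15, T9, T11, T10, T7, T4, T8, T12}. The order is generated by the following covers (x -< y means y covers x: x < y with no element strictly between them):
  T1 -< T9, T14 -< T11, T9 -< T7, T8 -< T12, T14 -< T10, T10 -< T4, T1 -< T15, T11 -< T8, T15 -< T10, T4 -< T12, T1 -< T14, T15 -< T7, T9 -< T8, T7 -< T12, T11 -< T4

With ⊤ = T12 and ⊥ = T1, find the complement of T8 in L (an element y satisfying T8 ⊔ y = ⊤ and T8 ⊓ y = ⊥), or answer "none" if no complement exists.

Need y with T8 ∨ y = T12 and T8 ∧ y = T1.
Checking each element gives: T15.

T15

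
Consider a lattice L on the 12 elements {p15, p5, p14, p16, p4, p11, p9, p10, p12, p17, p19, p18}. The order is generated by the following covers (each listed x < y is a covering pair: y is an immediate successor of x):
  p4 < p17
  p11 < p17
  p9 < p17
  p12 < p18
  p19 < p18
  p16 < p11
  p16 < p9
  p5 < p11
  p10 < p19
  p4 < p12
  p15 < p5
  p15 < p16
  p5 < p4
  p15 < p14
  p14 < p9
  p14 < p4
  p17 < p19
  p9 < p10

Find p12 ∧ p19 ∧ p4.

p4

Common lower bounds of {p12, p19, p4}: p14, p15, p4, p5.
The greatest among these is p4.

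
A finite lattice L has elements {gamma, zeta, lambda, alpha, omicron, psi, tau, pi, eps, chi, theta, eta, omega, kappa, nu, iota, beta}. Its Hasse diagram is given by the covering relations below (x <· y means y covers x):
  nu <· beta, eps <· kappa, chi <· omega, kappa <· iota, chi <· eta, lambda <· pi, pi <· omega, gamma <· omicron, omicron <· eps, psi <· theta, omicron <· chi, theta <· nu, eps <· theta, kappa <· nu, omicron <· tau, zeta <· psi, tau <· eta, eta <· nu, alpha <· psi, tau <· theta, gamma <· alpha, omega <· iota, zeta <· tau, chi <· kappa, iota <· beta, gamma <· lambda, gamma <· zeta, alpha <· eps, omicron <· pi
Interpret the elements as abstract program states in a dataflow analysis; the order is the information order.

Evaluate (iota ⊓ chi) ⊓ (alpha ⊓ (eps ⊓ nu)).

iota ∧ chi = chi
eps ∧ nu = eps
alpha ∧ eps = alpha
chi ∧ alpha = gamma

gamma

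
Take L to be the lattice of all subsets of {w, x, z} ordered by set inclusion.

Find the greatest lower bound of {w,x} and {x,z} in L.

Common lower bounds of {{w,x}, {x,z}}: {x}, ∅.
The greatest among these is {x}.

{x}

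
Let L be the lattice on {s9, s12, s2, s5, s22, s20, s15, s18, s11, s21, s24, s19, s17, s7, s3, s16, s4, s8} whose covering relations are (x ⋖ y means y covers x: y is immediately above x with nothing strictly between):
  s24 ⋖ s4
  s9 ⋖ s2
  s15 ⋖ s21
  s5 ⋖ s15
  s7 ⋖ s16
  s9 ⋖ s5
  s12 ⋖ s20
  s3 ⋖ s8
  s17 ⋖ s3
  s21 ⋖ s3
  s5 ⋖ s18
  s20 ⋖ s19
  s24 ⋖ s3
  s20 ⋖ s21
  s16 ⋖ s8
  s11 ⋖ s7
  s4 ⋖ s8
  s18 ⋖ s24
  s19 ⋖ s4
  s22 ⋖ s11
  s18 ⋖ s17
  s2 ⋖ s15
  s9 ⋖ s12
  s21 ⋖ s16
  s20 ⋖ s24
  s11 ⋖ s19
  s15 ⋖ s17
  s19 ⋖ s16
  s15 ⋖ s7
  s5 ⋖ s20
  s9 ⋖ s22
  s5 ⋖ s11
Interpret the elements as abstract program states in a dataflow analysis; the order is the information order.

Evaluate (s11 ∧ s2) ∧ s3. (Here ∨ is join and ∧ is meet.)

s11 ∧ s2 = s9
s9 ∧ s3 = s9

s9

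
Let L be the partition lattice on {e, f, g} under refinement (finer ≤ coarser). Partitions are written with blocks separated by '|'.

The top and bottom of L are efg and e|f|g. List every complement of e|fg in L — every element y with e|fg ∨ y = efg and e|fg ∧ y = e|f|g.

Need y with e|fg ∨ y = efg and e|fg ∧ y = e|f|g.
Checking each element gives: ef|g, eg|f.

ef|g, eg|f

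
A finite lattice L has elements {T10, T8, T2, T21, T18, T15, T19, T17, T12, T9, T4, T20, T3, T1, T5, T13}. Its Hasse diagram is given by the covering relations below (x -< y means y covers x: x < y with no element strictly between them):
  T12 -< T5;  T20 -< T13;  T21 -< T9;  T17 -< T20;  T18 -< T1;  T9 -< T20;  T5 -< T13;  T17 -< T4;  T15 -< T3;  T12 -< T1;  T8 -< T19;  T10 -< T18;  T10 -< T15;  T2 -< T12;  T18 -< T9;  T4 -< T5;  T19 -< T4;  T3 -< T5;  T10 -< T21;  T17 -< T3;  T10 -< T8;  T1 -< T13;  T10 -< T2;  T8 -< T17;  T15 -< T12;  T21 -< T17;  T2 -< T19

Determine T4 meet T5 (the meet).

Common lower bounds of {T4, T5}: T10, T17, T19, T2, T21, T4, T8.
The greatest among these is T4.

T4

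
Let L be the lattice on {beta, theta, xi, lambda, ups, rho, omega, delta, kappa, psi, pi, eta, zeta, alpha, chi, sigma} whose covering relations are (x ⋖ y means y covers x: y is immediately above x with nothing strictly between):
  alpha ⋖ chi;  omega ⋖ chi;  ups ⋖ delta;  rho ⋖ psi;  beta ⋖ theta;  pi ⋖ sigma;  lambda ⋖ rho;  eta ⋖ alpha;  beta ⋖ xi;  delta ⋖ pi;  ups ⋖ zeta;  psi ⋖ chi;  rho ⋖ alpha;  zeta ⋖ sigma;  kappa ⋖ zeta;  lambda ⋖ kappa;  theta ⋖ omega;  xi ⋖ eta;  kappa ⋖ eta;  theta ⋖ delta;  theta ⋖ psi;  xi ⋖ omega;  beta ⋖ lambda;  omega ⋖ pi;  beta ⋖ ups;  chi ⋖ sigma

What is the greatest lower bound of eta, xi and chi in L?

xi

Common lower bounds of {eta, xi, chi}: beta, xi.
The greatest among these is xi.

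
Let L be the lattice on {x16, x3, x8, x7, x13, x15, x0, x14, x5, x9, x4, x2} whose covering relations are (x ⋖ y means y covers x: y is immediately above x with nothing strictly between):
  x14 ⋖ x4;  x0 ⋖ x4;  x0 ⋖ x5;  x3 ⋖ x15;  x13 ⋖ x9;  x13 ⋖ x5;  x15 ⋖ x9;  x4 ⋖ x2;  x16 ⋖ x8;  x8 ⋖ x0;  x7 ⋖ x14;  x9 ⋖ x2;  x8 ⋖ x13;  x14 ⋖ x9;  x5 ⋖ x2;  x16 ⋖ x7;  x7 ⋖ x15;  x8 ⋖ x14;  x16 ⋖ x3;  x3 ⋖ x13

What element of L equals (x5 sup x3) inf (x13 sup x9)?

x5 ∨ x3 = x5
x13 ∨ x9 = x9
x5 ∧ x9 = x13

x13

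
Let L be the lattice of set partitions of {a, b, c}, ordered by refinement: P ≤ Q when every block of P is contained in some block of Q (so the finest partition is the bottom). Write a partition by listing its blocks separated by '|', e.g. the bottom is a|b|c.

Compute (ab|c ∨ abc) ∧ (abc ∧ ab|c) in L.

ab|c ∨ abc = abc
abc ∧ ab|c = ab|c
abc ∧ ab|c = ab|c

ab|c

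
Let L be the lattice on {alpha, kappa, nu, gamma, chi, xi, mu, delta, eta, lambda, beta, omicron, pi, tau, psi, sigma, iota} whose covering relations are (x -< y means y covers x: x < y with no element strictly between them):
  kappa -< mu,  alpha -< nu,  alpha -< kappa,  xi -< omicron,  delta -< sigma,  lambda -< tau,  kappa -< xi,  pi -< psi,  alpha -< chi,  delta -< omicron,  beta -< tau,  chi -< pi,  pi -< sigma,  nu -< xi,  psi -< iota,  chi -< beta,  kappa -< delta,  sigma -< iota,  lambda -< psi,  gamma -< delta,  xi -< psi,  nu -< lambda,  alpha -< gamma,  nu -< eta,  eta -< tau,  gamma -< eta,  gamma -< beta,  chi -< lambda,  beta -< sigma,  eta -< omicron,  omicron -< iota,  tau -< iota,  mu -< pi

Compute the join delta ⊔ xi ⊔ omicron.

Common upper bounds of {delta, xi, omicron}: iota, omicron.
The least among these is omicron.

omicron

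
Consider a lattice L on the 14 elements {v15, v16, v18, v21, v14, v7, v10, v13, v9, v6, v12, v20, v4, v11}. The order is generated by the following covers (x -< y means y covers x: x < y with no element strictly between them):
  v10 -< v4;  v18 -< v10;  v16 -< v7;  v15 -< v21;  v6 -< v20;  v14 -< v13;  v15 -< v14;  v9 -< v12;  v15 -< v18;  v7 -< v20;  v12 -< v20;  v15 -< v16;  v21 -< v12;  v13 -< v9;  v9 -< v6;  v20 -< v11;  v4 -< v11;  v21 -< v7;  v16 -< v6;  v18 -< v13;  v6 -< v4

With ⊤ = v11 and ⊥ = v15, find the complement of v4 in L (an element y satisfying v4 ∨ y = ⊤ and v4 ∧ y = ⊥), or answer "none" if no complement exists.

Need y with v4 ∨ y = v11 and v4 ∧ y = v15.
Checking each element gives: v21.

v21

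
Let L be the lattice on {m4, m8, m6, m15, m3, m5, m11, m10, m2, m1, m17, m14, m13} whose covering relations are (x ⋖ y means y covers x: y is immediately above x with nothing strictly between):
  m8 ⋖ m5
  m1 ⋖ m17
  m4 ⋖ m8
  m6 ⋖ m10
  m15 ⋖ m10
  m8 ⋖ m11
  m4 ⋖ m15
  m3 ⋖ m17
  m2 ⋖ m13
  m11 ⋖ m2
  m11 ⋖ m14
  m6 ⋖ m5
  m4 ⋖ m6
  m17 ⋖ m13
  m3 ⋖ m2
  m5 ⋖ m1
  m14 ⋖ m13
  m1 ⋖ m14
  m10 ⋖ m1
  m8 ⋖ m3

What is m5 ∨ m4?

m5

Common upper bounds of {m5, m4}: m1, m13, m14, m17, m5.
The least among these is m5.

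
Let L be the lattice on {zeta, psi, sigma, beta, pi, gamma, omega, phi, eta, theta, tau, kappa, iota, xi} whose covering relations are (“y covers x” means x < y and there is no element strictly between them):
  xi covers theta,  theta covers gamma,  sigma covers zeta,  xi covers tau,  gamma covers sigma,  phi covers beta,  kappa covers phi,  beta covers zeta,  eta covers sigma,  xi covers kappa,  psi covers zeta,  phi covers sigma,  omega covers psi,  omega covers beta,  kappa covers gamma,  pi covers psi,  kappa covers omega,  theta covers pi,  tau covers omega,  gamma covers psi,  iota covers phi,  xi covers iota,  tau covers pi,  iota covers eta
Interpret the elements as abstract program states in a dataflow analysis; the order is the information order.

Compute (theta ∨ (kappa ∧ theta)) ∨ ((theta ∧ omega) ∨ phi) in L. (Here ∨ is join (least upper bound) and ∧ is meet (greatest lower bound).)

kappa ∧ theta = gamma
theta ∨ gamma = theta
theta ∧ omega = psi
psi ∨ phi = kappa
theta ∨ kappa = xi

xi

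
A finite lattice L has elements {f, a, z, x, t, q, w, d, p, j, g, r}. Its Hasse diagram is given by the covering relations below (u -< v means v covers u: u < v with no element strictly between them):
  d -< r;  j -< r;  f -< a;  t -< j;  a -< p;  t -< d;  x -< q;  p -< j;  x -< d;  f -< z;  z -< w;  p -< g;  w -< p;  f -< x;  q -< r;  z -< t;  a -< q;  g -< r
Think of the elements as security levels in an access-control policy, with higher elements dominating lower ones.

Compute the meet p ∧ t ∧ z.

z

Common lower bounds of {p, t, z}: f, z.
The greatest among these is z.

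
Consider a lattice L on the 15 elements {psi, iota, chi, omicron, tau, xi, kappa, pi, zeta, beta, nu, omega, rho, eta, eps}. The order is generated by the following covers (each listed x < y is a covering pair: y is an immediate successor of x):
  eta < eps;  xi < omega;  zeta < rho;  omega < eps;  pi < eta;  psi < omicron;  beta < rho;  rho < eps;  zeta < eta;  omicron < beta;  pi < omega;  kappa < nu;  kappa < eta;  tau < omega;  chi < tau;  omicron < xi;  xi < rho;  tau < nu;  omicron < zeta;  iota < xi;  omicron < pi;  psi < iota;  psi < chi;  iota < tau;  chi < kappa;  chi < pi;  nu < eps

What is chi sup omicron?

pi

Common upper bounds of {chi, omicron}: eps, eta, omega, pi.
The least among these is pi.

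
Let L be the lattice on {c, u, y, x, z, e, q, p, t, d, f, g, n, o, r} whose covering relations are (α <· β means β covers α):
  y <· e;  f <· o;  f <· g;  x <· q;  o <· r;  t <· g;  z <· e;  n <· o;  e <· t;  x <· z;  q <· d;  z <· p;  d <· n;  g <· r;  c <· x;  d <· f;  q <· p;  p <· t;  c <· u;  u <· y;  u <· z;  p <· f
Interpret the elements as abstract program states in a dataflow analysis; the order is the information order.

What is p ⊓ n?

Common lower bounds of {p, n}: c, q, x.
The greatest among these is q.

q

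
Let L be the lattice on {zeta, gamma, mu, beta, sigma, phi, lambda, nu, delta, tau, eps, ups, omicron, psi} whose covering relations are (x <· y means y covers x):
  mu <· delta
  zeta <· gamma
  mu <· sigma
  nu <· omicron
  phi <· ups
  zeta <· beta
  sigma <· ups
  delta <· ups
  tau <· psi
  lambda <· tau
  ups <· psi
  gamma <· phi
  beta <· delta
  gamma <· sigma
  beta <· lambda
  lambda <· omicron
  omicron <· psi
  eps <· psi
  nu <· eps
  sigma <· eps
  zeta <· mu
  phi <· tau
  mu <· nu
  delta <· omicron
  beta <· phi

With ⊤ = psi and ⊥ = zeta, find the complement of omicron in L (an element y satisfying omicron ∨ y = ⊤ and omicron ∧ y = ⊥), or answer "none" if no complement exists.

gamma

Need y with omicron ∨ y = psi and omicron ∧ y = zeta.
Checking each element gives: gamma.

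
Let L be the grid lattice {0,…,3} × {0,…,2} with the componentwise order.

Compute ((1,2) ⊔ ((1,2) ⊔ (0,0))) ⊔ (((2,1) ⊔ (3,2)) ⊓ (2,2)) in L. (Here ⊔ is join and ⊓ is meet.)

(2,2)

(1,2) ∨ (0,0) = (1,2)
(1,2) ∨ (1,2) = (1,2)
(2,1) ∨ (3,2) = (3,2)
(3,2) ∧ (2,2) = (2,2)
(1,2) ∨ (2,2) = (2,2)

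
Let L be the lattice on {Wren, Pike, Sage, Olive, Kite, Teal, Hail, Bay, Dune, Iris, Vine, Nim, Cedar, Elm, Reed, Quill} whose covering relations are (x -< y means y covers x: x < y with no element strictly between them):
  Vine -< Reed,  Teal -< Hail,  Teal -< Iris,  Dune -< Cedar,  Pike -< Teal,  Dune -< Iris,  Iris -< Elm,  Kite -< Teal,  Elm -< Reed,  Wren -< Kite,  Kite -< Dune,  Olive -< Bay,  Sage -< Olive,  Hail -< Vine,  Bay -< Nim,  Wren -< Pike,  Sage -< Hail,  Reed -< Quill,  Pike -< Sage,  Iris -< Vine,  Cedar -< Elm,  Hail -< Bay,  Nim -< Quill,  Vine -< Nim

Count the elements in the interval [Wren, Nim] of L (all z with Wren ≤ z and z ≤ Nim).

12

The interval [Wren, Nim] = {Bay, Dune, Hail, Iris, Kite, Nim, Olive, Pike, Sage, Teal, Vine, Wren}, which has 12 elements.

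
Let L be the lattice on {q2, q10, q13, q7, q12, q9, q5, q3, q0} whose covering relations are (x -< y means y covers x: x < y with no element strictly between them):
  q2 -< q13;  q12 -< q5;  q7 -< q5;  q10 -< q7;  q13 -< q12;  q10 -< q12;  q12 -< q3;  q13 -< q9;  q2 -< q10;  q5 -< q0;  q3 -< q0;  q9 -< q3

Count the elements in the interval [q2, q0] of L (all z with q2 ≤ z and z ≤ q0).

9

The interval [q2, q0] = {q0, q10, q12, q13, q2, q3, q5, q7, q9}, which has 9 elements.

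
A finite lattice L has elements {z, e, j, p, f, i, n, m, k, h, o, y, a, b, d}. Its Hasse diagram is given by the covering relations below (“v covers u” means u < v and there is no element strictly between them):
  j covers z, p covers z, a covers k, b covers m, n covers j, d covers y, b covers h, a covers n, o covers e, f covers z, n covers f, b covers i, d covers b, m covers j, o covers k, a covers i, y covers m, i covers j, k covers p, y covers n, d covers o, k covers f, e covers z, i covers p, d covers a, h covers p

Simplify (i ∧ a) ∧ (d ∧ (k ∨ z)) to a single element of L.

p

i ∧ a = i
k ∨ z = k
d ∧ k = k
i ∧ k = p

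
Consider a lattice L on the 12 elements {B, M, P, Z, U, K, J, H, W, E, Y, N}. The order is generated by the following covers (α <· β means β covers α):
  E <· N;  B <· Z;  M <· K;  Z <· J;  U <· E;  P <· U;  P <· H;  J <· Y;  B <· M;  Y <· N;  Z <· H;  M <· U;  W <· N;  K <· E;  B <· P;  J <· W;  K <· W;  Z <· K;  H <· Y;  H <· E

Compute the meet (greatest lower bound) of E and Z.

Z

Common lower bounds of {E, Z}: B, Z.
The greatest among these is Z.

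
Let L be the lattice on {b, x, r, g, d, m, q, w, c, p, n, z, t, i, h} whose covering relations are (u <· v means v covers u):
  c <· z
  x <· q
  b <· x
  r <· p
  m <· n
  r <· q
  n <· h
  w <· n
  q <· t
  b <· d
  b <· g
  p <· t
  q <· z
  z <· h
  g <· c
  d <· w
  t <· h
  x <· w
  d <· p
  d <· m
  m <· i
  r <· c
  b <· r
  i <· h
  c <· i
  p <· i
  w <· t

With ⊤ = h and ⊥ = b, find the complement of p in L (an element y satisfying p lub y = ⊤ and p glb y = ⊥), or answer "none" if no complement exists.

For every candidate y, either p ∨ y ≠ h or p ∧ y ≠ b; no complement exists.

none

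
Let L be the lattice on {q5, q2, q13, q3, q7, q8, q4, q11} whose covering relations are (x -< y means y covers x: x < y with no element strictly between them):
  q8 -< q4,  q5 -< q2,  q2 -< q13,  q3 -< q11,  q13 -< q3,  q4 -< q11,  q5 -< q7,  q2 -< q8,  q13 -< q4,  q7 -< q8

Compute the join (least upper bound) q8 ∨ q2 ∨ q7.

q8

Common upper bounds of {q8, q2, q7}: q11, q4, q8.
The least among these is q8.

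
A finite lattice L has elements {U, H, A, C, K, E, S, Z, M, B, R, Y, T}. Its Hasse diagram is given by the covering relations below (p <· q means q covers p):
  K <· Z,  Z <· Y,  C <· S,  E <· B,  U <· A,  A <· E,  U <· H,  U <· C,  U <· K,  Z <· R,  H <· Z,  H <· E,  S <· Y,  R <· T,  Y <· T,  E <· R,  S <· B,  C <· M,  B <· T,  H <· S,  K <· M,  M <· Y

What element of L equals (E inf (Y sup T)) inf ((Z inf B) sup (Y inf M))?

H

Y ∨ T = T
E ∧ T = E
Z ∧ B = H
Y ∧ M = M
H ∨ M = Y
E ∧ Y = H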